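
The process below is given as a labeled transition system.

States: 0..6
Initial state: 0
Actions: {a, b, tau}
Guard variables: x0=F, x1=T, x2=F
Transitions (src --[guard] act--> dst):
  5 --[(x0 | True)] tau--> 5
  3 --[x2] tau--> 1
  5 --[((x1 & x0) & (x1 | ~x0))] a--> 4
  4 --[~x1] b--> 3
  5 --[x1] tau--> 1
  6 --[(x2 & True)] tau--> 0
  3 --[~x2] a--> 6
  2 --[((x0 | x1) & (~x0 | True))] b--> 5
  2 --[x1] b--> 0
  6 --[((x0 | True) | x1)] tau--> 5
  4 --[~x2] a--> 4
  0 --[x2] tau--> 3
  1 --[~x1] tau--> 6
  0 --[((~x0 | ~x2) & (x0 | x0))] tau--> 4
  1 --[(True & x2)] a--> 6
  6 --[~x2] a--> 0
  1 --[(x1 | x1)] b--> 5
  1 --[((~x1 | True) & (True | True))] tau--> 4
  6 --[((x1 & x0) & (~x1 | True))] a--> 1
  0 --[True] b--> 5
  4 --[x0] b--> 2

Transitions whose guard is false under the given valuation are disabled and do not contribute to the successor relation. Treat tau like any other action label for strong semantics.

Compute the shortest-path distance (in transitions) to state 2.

Breadth-first toward 2:
  L0 = {0}
  L1 = {5}
  L2 = {1}
  L3 = {4}
2 never appears.

Answer: UNREACHABLE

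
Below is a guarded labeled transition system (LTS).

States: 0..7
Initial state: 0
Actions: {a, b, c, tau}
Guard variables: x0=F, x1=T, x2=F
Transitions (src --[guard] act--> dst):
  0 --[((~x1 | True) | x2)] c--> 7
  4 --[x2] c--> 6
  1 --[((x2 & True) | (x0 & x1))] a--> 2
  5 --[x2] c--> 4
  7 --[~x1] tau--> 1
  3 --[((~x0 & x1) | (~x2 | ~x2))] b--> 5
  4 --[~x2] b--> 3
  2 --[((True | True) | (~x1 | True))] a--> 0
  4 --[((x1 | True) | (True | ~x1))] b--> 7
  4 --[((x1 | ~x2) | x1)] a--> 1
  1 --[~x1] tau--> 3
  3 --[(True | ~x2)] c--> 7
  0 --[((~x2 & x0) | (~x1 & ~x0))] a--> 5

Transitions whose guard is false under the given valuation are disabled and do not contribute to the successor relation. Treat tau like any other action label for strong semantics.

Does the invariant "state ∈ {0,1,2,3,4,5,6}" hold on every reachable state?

Allowed set {0,1,2,3,4,5,6}
Reach set: {0,7}
  0: ok
  7: VIOLATES
witness against invariant: c → 7

Answer: INVARIANT VIOLATED at state 7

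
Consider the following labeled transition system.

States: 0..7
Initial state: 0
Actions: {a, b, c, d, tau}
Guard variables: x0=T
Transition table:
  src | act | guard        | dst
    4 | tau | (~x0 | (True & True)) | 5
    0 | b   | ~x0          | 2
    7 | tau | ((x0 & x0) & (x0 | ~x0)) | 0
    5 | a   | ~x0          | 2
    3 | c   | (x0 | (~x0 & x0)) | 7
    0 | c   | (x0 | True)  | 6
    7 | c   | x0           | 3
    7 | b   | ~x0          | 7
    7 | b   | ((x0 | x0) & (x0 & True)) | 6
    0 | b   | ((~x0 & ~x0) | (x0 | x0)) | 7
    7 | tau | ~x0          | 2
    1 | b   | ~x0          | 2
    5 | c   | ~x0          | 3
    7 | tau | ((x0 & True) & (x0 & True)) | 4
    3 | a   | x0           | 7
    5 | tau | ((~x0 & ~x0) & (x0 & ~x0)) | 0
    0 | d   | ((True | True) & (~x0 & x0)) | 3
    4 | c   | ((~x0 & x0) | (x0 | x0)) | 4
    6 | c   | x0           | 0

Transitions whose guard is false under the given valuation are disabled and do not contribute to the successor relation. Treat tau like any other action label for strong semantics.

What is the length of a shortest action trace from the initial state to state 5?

BFS to 5:
  L0 = {0}
  L1 = {6,7}
  L2 = {3,4}
  L3 = {5}
5 enters at depth 3; path b·tau·tau

Answer: 3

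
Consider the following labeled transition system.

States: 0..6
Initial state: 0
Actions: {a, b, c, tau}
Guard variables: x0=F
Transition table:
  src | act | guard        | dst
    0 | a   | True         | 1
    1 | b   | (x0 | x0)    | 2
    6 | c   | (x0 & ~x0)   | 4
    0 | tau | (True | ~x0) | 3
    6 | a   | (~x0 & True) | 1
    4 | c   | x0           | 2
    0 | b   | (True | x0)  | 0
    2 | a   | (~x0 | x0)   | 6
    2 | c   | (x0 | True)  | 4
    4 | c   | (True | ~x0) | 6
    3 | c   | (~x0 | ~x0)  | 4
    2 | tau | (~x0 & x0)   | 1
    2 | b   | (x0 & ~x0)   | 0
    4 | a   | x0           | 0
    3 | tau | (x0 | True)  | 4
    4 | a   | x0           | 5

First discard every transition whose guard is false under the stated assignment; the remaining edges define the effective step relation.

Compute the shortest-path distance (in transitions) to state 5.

Layered search for 5:
  L0 = {0}
  L1 = {1,3}
  L2 = {4}
  L3 = {6}
5 never appears.

Answer: UNREACHABLE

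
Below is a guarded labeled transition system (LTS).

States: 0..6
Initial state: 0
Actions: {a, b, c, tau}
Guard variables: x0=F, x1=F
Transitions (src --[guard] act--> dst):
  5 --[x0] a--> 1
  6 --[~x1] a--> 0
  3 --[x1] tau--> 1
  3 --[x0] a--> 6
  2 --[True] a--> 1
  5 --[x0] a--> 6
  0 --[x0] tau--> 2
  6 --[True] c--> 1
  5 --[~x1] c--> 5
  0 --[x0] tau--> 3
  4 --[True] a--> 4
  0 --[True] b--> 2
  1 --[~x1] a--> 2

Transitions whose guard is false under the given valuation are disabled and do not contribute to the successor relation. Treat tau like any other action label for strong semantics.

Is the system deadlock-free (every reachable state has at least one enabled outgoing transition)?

R = {0,1,2}
  0: b→2  [deg 1]
  1: a→2  [deg 1]
  2: a→1  [deg 1]

Answer: DEADLOCK-FREE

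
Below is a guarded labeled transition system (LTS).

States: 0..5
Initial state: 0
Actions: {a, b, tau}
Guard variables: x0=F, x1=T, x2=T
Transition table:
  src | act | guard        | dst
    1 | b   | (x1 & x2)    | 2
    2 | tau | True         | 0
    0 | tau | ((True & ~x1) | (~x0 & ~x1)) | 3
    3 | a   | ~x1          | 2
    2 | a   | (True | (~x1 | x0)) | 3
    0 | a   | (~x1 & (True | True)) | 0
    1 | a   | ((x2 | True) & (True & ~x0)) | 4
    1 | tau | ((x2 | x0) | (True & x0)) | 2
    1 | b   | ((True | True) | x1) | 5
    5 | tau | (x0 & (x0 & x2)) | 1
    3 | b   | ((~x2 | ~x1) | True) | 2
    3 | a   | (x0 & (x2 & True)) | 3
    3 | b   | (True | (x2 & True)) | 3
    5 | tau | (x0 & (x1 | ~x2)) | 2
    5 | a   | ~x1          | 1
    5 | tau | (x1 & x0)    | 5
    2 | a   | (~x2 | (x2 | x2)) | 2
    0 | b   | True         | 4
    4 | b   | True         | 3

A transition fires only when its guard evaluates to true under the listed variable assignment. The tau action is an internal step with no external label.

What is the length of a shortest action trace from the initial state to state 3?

Answer: 2

Analysis:
Layered search for 3:
  L0 = {0}
  L1 = {4}
  L2 = {3}
first hit 3 at d=2 via b·b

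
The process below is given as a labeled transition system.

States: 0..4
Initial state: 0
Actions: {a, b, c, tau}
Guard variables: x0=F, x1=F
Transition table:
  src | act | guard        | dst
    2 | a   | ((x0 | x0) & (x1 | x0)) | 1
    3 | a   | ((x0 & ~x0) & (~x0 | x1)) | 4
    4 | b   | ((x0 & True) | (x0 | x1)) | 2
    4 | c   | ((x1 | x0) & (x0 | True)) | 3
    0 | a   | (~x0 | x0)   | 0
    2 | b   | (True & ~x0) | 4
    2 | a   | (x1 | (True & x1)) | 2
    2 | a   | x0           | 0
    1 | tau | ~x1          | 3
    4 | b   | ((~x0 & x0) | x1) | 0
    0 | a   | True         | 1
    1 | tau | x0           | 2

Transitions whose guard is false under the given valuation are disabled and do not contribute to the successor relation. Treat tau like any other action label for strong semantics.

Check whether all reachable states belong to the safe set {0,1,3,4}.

Safe = {0,1,3,4}
R = {0,1,3}
  0: ok
  1: ok
  3: ok

Answer: INVARIANT HOLDS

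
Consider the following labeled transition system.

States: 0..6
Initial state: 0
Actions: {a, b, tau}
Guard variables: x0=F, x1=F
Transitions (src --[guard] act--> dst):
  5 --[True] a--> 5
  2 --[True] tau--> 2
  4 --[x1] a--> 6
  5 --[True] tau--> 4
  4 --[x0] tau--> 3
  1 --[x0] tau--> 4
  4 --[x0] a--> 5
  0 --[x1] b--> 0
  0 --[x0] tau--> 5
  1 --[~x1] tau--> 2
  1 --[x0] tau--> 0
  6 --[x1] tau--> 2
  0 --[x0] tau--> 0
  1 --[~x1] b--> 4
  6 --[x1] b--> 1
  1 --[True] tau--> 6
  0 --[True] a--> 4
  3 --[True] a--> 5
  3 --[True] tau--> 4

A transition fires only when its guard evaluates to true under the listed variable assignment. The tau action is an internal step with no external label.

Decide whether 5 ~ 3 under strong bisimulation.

Answer: BISIMILAR

Working:
Refine partition for ~:
  P[0] = {{0,1,2,3,4,5,6}}
  P[1] = {{0},{1},{2},{3,5},{4,6}}
5 equivalence class(es) (converged in 2)
5∈{3,5}, 3∈{3,5}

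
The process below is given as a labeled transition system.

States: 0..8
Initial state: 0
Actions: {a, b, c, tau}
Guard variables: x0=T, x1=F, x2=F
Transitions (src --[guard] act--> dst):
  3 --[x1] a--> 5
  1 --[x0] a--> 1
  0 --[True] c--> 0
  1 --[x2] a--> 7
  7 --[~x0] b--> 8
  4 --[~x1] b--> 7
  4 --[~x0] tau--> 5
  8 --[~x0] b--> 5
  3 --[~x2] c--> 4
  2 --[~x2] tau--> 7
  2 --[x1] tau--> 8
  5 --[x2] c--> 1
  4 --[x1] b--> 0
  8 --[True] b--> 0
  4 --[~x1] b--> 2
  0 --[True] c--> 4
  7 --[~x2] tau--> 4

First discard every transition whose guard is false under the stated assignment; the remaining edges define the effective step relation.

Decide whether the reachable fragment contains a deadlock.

Reach set: {0,2,4,7}
  0: c→0  c→4  [deg 2]
  2: tau→7  [deg 1]
  4: b→2  b→7  [deg 2]
  7: tau→4  [deg 1]

Answer: DEADLOCK-FREE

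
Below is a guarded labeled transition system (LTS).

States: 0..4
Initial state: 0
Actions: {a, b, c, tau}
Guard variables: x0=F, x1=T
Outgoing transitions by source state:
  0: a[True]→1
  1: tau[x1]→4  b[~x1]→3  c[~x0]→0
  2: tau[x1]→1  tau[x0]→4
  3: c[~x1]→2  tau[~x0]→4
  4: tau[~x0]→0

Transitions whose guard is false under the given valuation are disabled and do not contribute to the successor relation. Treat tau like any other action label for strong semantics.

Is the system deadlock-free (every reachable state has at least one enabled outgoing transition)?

R = {0,1,4}
  0: a→1  [1 out]
  1: c→0  tau→4  [2 out]
  4: tau→0  [1 out]

Answer: DEADLOCK-FREE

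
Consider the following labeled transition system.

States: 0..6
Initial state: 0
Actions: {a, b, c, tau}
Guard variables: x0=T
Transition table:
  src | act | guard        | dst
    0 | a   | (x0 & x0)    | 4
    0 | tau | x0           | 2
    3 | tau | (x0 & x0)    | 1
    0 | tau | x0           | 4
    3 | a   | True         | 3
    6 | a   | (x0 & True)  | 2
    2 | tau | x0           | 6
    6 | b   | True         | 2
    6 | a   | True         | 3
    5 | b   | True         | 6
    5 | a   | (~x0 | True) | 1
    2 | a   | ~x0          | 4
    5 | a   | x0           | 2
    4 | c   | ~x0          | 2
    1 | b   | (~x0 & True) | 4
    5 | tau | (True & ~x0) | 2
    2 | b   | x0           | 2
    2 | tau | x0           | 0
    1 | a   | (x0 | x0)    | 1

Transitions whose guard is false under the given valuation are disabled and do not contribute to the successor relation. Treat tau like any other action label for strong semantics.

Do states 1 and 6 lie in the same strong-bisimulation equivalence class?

Answer: NOT BISIMILAR

Working:
Refine partition for ~:
  round 0: {{0,1,2,3,4,5,6}}
  round 1: {{0,3},{1},{2},{4},{5,6}}
  round 2: {{0},{1},{2},{3},{4},{5},{6}}
7 equivalence class(es) (converged in 3)
1∈{1}, 6∈{6}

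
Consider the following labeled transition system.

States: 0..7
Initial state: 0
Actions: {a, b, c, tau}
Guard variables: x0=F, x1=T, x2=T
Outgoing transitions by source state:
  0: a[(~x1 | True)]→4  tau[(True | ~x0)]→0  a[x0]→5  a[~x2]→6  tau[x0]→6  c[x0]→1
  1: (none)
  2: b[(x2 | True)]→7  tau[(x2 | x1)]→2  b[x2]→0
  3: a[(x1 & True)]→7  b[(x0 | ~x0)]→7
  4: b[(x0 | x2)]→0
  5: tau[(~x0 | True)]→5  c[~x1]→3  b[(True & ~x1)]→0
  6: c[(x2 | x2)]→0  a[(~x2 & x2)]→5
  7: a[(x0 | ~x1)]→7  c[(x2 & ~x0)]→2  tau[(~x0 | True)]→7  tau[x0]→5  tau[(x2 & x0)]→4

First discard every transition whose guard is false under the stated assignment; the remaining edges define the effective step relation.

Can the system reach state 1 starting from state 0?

12 transition(s) survive guard evaluation.
L0 = {0}
L1 = {4}  cumulative {0,4}
Reachable = {0,4}

Answer: UNREACHABLE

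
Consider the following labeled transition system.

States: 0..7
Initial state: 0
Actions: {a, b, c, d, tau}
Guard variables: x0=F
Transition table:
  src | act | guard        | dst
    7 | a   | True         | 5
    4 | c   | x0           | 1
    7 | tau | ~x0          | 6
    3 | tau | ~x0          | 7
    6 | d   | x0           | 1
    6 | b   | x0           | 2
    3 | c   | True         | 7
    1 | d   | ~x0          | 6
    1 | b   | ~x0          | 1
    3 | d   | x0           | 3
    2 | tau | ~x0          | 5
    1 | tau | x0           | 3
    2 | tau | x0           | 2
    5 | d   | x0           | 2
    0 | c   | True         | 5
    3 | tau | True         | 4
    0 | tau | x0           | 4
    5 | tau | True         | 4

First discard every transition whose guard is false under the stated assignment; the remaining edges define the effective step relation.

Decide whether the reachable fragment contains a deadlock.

Answer: DEADLOCK at state 4

Analysis:
R = {0,4,5}
  0: c→5  [deg 1]
  4: ∅  [no exit]
  5: tau→4  [deg 1]
witness 4: c·tau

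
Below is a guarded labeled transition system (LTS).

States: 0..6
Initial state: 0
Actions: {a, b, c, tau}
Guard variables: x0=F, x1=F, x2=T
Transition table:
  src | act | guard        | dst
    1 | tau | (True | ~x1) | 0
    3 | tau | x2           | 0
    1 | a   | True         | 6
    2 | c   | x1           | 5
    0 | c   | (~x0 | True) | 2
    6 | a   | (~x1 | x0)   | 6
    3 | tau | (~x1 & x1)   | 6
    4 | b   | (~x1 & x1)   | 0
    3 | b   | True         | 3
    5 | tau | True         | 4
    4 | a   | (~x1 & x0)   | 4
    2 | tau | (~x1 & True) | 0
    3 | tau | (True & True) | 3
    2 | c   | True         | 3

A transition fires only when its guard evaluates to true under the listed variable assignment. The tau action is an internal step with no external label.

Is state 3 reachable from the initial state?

10 transition(s) survive guard evaluation.
depth 0: {0}
depth 1: {2}  total {0,2}
depth 2: {3}  total {0,2,3}
Reach set: {0,2,3}
Path to 3: c·c

Answer: REACHABLE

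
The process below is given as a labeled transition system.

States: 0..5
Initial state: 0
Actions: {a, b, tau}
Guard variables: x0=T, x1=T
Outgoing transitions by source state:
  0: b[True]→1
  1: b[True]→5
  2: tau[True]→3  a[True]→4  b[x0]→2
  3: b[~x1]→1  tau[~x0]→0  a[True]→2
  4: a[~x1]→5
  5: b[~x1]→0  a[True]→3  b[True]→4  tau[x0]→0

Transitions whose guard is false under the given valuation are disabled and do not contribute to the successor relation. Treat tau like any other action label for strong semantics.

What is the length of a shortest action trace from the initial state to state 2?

Answer: 4

Trace:
Breadth-first toward 2:
  Layer 0: {0}
  Layer 1: {1}
  Layer 2: {5}
  Layer 3: {3,4}
  Layer 4: {2}
2 enters at depth 4; path b·b·a·a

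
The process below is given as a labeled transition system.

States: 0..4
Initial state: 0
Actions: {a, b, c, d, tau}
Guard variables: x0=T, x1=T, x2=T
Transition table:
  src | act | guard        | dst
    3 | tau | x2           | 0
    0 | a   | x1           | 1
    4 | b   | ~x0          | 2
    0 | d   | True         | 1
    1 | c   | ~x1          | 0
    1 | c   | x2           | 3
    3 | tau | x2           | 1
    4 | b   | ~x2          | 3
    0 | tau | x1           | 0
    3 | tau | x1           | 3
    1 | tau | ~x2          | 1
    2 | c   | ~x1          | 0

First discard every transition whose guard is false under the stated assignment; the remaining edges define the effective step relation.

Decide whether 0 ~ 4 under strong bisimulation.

Answer: NOT BISIMILAR

Working:
Bisimulation quotient by refinement:
  round 0: {{0,1,2,3,4}}
  round 1: {{0},{1},{2,4},{3}}
4 equivalence class(es) (converged in 2)
class of 0: {0}; class of 4: {2,4}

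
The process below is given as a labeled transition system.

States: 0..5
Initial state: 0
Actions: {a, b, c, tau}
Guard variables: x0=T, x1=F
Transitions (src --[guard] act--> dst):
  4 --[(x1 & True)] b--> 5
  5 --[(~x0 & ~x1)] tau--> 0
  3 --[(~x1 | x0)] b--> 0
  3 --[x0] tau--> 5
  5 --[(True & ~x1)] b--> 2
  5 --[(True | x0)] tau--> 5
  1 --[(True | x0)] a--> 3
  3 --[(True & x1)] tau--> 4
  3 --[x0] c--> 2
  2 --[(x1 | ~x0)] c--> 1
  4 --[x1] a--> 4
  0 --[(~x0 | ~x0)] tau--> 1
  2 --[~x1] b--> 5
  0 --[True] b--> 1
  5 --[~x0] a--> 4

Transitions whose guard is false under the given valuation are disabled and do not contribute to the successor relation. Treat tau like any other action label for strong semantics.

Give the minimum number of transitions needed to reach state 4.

Answer: UNREACHABLE

Analysis:
Layered search for 4:
  Layer 0: {0}
  Layer 1: {1}
  Layer 2: {3}
  Layer 3: {2,5}
4 never appears.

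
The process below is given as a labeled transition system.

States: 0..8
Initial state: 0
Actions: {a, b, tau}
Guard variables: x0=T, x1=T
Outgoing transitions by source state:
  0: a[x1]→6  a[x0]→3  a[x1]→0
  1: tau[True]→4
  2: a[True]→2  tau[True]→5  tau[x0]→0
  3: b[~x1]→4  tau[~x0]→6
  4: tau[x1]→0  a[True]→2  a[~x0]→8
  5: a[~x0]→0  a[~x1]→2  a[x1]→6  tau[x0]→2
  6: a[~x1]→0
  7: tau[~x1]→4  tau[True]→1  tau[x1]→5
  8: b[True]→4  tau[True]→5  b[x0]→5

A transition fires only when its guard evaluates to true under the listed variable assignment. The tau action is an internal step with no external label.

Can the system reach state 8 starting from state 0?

After dropping false guards: 16 live edges.
depth 0: {0}
depth 1: {3,6}  now seen {0,3,6}
R = {0,3,6}

Answer: UNREACHABLE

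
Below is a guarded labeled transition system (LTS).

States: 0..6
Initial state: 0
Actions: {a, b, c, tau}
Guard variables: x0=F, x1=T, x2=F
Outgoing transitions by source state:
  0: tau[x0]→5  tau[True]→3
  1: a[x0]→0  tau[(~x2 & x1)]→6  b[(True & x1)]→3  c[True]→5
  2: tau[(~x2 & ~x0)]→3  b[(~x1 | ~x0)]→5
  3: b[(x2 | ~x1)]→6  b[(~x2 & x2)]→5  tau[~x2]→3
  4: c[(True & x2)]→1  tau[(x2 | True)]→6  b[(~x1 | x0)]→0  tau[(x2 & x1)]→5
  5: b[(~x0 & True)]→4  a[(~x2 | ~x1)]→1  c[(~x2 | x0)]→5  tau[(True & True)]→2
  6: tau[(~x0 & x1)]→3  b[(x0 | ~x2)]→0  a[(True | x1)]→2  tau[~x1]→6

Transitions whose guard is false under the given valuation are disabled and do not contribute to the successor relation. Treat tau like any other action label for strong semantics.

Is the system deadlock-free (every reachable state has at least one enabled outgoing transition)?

R = {0,3}
  0: tau→3  [1 out]
  3: tau→3  [1 out]

Answer: DEADLOCK-FREE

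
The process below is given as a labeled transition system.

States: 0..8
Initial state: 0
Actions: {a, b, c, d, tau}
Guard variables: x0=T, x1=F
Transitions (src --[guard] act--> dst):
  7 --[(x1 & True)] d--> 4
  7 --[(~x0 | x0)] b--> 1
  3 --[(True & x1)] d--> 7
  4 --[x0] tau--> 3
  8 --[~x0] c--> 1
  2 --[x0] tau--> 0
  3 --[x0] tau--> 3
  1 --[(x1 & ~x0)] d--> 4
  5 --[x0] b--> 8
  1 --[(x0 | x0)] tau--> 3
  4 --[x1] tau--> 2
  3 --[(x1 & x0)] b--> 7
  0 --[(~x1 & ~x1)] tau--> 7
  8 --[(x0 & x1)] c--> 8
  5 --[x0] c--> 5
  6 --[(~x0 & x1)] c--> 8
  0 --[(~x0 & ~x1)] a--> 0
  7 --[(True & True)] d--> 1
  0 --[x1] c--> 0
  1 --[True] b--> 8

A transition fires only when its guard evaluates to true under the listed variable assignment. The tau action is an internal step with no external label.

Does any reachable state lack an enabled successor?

Reach set: {0,1,3,7,8}
  0: tau→7  [1 exit(s)]
  1: b→8  tau→3  [2 exit(s)]
  3: tau→3  [1 exit(s)]
  7: b→1  d→1  [2 exit(s)]
  8: ∅  [no exit]
trace reaching 8: tau·b·b

Answer: DEADLOCK at state 8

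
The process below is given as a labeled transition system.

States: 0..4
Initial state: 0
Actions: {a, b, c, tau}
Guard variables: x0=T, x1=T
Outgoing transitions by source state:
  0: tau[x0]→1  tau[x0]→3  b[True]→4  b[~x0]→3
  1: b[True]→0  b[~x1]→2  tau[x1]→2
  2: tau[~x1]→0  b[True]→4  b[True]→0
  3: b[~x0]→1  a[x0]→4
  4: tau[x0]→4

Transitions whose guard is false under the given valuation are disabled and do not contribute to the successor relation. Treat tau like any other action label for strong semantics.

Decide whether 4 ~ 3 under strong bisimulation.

Refine partition for ~:
  round 0: {{0,1,2,3,4}}
  round 1: {{0,1},{2},{3},{4}}
  round 2: {{0},{1},{2},{3},{4}}
stable after 3 split(s): 5 block(s)
4∈{4}, 3∈{3}

Answer: NOT BISIMILAR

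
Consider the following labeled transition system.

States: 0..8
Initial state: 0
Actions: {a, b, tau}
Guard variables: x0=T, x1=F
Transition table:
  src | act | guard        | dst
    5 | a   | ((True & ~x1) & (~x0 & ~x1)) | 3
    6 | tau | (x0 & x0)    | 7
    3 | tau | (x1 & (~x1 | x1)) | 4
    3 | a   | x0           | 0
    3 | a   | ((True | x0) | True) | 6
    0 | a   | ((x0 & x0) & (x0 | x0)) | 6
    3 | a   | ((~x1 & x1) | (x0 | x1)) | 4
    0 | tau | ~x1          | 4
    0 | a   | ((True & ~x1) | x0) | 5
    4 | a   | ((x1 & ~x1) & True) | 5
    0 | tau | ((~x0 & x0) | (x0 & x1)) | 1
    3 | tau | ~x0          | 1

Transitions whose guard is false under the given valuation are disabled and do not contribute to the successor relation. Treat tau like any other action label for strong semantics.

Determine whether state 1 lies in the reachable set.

Answer: UNREACHABLE

Trace:
Guard filter leaves 7 enabled edge(s).
depth 0: {0}
depth 1: {4,5,6}  cumulative {0,4,5,6}
depth 2: {7}  cumulative {0,4,5,6,7}
Reachable = {0,4,5,6,7}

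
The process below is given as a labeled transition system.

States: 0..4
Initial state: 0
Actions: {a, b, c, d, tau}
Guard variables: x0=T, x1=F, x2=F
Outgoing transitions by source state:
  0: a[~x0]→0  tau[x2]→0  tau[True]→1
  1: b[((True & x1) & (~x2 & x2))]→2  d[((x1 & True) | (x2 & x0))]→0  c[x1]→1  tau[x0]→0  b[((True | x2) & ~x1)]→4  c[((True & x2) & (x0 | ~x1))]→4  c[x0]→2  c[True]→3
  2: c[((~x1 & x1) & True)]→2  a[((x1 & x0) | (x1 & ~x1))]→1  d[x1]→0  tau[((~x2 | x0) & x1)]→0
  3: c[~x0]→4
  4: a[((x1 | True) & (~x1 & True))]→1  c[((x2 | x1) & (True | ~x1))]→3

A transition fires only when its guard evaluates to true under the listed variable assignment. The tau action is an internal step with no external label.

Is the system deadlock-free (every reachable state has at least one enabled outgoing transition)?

R = {0,1,2,3,4}
  0: tau→1  [deg 1]
  1: b→4  c→2  c→3  tau→0  [deg 4]
  2: ∅  [no exit]
  3: ∅  [no exit]
  4: a→1  [deg 1]
witness 2: tau·c

Answer: DEADLOCK at state 2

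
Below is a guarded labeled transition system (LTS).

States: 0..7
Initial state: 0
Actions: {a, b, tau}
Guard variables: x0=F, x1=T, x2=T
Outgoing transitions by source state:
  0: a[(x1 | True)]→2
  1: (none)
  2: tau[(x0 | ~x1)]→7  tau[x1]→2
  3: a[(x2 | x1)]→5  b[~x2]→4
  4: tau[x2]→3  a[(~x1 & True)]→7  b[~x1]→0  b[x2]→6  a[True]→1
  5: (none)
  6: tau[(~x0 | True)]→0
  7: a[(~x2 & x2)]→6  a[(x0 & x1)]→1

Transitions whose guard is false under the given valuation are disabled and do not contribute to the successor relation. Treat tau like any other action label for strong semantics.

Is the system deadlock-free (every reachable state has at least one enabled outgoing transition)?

Answer: DEADLOCK-FREE

Analysis:
R = {0,2}
  0: a→2  [deg 1]
  2: tau→2  [deg 1]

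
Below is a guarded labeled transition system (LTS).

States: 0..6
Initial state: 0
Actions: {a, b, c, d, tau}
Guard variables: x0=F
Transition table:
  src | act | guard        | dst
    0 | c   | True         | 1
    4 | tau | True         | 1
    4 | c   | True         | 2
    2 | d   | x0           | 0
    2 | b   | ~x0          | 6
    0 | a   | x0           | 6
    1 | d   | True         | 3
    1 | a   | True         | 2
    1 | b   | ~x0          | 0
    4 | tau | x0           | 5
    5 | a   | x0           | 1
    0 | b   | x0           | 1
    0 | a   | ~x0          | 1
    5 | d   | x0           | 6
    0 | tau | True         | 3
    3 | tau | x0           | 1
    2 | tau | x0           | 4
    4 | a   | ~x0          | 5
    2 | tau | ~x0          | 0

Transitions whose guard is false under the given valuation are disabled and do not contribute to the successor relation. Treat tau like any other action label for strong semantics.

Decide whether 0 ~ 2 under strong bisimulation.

Refine partition for ~:
  round 0: {{0,1,2,3,4,5,6}}
  round 1: {{0,4},{1},{2},{3,5,6}}
  round 2: {{0},{1},{2},{3,5,6},{4}}
stable after 3 split(s): 5 block(s)
0∈{0}, 2∈{2}

Answer: NOT BISIMILAR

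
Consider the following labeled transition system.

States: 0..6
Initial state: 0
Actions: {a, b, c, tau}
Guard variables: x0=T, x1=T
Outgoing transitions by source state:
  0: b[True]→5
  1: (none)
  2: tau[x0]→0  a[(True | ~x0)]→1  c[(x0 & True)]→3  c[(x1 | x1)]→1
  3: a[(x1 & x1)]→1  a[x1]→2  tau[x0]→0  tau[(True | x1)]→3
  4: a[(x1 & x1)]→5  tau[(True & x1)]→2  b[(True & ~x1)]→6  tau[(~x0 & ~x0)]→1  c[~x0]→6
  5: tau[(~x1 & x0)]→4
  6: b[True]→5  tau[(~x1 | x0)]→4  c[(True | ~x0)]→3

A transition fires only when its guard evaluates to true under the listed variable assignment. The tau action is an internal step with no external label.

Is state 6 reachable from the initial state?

After dropping false guards: 14 live edges.
depth 0: {0}
depth 1: {5}  cumulative {0,5}
Reachable = {0,5}

Answer: UNREACHABLE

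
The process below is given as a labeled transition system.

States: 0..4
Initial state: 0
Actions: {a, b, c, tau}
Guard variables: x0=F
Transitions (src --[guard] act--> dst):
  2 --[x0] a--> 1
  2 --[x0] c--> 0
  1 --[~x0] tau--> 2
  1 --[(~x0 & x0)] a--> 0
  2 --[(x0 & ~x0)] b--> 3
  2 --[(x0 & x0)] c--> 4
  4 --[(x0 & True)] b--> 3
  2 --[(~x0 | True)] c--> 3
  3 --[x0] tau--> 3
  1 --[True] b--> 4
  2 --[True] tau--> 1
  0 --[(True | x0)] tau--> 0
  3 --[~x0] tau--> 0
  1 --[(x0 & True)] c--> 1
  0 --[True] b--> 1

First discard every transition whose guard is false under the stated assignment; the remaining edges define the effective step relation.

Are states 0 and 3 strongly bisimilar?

Answer: NOT BISIMILAR

Analysis:
Refine partition for ~:
  round 0: {{0,1,2,3,4}}
  round 1: {{0,1},{2},{3},{4}}
  round 2: {{0},{1},{2},{3},{4}}
Fixed point at round 3; 5 class(es).
class of 0: {0}; class of 3: {3}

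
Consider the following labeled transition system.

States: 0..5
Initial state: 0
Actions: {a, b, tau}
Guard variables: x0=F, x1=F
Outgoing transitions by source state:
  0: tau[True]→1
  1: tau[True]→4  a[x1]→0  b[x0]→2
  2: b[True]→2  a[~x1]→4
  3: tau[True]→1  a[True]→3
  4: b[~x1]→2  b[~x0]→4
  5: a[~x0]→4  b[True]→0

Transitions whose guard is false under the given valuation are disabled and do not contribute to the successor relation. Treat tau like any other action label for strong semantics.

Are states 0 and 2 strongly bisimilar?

Bisimulation quotient by refinement:
  round 0: {{0,1,2,3,4,5}}
  round 1: {{0,1},{2,5},{3},{4}}
  round 2: {{0},{1},{2},{3},{4},{5}}
Fixed point at round 3; 6 class(es).
class of 0: {0}; class of 2: {2}

Answer: NOT BISIMILAR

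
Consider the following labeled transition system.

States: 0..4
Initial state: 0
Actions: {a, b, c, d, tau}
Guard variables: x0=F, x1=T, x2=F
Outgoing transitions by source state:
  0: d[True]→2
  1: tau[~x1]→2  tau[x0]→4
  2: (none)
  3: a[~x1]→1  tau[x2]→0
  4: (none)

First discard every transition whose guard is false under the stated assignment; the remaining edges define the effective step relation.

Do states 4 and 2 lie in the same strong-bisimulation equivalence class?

Refine partition for ~:
  P[0] = {{0,1,2,3,4}}
  P[1] = {{0},{1,2,3,4}}
stable after 2 split(s): 2 block(s)
class of 4: {1,2,3,4}; class of 2: {1,2,3,4}

Answer: BISIMILAR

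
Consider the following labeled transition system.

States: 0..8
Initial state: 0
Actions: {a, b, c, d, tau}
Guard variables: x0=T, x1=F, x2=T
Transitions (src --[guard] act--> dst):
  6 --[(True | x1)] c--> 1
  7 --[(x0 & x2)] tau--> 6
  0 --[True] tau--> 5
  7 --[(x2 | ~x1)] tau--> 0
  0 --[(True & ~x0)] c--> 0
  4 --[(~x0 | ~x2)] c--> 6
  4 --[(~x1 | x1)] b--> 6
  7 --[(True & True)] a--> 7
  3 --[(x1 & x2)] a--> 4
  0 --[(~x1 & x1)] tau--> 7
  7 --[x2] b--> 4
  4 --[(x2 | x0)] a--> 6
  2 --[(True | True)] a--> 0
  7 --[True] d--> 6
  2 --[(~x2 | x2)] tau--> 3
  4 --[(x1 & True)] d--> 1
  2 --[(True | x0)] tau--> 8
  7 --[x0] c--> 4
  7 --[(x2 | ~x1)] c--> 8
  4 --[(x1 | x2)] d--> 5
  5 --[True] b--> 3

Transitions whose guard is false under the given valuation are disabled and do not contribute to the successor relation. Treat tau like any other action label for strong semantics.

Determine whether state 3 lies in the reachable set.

Answer: REACHABLE

Analysis:
Guard filter leaves 16 enabled edge(s).
Layer 0: {0}
Layer 1: {5}  cumulative {0,5}
Layer 2: {3}  cumulative {0,3,5}
Reach set: {0,3,5}
witness 3: tau·b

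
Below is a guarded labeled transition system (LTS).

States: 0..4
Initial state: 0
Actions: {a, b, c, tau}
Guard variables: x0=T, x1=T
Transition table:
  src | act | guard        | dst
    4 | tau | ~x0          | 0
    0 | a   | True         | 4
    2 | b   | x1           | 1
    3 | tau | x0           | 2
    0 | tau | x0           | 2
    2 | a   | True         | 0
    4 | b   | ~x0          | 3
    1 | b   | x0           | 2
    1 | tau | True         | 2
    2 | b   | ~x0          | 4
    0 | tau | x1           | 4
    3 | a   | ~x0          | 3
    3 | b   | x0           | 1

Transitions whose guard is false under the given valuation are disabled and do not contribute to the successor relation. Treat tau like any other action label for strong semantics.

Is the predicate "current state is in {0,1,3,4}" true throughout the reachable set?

Allowed set {0,1,3,4}
R = {0,1,2,4}
  0: ✓
  1: ✓
  2: ✗ unsafe
  4: ✓
counterexample path to 2: tau

Answer: INVARIANT VIOLATED at state 2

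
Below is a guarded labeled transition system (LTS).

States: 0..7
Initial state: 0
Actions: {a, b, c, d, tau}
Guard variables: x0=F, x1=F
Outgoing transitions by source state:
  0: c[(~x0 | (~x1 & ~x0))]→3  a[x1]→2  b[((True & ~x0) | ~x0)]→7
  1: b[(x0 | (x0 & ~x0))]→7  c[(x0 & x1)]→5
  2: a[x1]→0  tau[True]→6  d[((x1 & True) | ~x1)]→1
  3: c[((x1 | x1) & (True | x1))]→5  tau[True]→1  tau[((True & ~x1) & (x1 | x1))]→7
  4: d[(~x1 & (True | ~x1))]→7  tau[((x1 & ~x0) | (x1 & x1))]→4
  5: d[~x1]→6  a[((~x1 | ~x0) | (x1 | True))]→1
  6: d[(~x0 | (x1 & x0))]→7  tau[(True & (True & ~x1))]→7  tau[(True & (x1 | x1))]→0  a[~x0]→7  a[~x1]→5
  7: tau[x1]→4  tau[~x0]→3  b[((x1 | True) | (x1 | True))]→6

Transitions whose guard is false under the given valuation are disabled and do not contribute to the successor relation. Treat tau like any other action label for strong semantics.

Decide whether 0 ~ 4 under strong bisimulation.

Refine partition for ~:
  round 0: {{0,1,2,3,4,5,6,7}}
  round 1: {{0},{1},{2},{3},{4},{5},{6},{7}}
Fixed point at round 2; 8 class(es).
class of 0: {0}; class of 4: {4}

Answer: NOT BISIMILAR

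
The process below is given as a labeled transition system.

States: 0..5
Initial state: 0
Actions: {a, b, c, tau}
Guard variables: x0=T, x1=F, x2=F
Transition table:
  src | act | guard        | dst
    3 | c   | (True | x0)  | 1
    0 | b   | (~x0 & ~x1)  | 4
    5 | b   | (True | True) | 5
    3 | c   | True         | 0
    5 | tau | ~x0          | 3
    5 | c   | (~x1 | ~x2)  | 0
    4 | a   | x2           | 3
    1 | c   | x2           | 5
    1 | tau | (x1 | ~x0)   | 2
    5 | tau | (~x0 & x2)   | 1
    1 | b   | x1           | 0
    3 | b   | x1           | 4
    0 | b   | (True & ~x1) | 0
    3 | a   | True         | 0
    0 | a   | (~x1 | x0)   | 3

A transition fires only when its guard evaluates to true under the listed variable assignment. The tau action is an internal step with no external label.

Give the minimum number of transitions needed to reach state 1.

Answer: 2

Working:
Layered search for 1:
  Layer 0: {0}
  Layer 1: {3}
  Layer 2: {1}
depth(1)=2, e.g. a·c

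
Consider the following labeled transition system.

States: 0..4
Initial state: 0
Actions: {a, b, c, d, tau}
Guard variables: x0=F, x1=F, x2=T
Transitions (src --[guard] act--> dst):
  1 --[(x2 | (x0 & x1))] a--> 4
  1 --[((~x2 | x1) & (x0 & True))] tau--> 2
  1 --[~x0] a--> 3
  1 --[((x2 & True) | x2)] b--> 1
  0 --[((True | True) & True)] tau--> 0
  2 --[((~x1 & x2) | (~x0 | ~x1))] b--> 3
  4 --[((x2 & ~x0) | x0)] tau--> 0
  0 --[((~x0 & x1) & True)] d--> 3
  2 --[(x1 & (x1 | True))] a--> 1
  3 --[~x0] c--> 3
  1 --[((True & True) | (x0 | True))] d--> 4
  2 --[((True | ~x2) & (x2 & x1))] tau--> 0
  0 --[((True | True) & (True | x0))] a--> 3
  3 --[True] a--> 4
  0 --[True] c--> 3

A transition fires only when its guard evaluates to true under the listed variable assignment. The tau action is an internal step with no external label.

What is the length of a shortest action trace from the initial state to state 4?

BFS to 4:
  L0 = {0}
  L1 = {3}
  L2 = {4}
first hit 4 at d=2 via a·a

Answer: 2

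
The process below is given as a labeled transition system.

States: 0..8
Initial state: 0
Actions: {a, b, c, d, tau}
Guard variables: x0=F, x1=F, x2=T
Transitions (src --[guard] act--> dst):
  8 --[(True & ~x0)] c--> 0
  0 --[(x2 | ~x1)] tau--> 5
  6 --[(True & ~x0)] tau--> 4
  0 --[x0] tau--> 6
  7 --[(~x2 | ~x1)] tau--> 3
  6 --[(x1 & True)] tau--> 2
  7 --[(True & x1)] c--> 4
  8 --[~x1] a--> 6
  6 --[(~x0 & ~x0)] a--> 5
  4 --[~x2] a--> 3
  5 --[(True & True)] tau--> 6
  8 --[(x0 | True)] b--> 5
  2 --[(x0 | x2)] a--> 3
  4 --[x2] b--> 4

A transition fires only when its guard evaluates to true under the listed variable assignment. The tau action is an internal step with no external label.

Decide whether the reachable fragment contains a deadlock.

R = {0,4,5,6}
  0: tau→5  [deg 1]
  4: b→4  [deg 1]
  5: tau→6  [deg 1]
  6: a→5  tau→4  [deg 2]

Answer: DEADLOCK-FREE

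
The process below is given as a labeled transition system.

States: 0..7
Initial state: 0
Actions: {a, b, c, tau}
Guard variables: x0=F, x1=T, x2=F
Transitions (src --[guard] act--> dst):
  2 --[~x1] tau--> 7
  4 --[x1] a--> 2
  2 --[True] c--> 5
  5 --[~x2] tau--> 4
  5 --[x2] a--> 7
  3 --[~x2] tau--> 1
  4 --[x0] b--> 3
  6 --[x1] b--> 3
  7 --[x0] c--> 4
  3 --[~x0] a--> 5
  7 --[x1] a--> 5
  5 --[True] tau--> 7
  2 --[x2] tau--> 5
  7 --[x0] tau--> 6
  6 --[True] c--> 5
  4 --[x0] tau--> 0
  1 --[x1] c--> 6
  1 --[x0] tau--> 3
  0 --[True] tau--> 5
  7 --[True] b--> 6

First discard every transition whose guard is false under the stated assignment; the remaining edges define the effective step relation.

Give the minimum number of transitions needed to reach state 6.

Breadth-first toward 6:
  Layer 0: {0}
  Layer 1: {5}
  Layer 2: {4,7}
  Layer 3: {2,6}
6 enters at depth 3; path tau·tau·b

Answer: 3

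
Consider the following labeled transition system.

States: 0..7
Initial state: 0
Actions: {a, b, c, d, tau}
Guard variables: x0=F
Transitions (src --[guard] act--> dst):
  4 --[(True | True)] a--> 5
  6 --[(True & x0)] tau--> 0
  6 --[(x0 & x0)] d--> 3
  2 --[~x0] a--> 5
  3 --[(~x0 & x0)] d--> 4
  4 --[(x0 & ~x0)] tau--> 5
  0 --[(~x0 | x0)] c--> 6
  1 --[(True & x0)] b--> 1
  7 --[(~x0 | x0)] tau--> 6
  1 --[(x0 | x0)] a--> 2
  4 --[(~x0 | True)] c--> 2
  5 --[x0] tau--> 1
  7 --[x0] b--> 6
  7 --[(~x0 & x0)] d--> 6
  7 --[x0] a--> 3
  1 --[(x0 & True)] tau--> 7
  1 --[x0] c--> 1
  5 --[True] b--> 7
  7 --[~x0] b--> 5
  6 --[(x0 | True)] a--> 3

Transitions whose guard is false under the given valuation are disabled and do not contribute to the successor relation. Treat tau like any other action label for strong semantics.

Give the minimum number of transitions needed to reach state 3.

BFS to 3:
  Layer 0: {0}
  Layer 1: {6}
  Layer 2: {3}
depth(3)=2, e.g. c·a

Answer: 2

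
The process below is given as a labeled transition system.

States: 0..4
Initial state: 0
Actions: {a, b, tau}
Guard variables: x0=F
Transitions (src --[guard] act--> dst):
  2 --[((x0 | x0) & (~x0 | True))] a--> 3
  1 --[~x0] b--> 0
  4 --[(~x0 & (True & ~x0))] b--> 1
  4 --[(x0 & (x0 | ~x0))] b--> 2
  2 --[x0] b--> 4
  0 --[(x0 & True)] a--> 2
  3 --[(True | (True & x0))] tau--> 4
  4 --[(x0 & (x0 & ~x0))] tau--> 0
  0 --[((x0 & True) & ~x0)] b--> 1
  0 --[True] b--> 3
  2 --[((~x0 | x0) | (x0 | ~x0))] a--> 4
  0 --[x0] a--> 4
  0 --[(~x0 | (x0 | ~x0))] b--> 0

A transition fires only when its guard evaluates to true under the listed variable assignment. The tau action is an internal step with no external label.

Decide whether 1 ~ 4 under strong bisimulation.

Answer: NOT BISIMILAR

Analysis:
Compute ~ classes (split until stable):
  π0 = {{0,1,2,3,4}}
  π1 = {{0,1,4},{2},{3}}
  π2 = {{0},{1,4},{2},{3}}
  π3 = {{0},{1},{2},{3},{4}}
Fixed point at round 4; 5 class(es).
1∈{1}, 4∈{4}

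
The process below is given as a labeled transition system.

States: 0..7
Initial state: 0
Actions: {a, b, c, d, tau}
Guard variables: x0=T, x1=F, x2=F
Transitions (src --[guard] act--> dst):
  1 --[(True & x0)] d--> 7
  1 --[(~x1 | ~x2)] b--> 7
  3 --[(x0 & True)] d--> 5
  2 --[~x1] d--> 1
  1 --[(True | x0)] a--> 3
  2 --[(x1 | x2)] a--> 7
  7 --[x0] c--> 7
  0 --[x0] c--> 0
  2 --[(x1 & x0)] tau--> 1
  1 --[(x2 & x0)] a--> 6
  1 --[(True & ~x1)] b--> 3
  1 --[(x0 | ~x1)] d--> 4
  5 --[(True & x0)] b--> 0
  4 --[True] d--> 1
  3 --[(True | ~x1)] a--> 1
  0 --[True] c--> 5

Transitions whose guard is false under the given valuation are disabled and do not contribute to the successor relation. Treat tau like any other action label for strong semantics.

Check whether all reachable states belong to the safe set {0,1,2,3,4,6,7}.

Inv-set: {0,1,2,3,4,6,7}
Reach set: {0,5}
  0: ok
  5: ✗ unsafe
witness against invariant: c → 5

Answer: INVARIANT VIOLATED at state 5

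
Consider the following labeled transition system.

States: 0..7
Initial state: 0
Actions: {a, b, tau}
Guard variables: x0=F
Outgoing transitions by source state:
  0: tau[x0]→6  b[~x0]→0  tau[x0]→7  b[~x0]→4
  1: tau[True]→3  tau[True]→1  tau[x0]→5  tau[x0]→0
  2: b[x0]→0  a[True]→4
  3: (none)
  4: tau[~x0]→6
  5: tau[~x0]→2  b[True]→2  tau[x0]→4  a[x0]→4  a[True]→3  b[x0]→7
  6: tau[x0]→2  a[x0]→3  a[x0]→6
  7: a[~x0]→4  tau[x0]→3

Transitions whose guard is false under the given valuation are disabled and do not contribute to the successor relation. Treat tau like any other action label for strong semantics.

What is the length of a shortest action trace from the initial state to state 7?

Answer: UNREACHABLE

Trace:
BFS to 7:
  Layer 0: {0}
  Layer 1: {4}
  Layer 2: {6}
7 never appears.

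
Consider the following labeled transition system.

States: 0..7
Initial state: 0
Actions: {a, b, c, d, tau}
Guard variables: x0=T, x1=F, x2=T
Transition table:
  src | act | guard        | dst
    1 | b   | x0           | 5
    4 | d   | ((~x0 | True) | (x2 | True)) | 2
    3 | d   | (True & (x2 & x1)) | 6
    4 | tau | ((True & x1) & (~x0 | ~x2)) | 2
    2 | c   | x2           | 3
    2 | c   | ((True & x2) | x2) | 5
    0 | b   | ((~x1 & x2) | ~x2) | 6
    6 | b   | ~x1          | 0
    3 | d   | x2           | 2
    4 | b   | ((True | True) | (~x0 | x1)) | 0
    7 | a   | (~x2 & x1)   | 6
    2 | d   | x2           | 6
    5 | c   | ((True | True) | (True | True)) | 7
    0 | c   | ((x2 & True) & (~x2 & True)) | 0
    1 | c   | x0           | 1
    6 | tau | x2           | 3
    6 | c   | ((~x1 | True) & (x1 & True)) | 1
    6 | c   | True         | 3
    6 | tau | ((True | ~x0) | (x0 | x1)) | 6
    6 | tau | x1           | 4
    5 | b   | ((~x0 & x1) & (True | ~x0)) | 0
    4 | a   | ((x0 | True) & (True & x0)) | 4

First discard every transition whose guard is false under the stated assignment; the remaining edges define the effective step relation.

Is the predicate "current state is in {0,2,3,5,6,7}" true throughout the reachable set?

Answer: INVARIANT HOLDS

Analysis:
Safe = {0,2,3,5,6,7}
Reachable = {0,2,3,5,6,7}
  0: ok
  2: ok
  3: ok
  5: ok
  6: ok
  7: ok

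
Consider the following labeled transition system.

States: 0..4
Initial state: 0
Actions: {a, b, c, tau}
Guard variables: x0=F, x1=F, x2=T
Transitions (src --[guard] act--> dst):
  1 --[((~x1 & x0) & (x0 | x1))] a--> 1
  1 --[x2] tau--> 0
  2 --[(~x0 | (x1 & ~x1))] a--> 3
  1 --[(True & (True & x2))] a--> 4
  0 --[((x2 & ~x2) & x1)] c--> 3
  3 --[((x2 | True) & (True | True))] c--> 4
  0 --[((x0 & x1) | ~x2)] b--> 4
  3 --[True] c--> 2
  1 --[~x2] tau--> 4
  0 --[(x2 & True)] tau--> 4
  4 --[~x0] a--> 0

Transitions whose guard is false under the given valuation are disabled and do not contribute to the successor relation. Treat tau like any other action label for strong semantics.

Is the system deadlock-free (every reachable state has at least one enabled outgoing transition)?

Reach set: {0,4}
  0: tau→4  [1 out]
  4: a→0  [1 out]

Answer: DEADLOCK-FREE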